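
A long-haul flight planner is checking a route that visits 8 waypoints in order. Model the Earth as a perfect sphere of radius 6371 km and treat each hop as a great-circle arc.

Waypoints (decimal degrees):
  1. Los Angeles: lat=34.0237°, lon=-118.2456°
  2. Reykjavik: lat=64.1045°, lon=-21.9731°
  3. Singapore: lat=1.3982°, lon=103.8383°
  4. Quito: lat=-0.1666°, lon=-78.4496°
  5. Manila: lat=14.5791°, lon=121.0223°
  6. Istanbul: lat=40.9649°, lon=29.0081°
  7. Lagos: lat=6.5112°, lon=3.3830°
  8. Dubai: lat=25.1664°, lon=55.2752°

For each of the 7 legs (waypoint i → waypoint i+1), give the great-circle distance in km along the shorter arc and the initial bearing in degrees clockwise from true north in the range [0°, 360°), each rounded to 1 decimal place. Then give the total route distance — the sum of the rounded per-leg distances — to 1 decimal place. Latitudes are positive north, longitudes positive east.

Leg 1: dist=6934.9 km, bearing=29.3°
Leg 2: dist=11509.1 km, bearing=56.5°
Leg 3: dist=19726.2 km, bearing=61.7°
Leg 4: dist=17340.6 km, bearing=307.7°
Leg 5: dist=9116.9 km, bearing=310.4°
Leg 6: dist=4596.9 km, bearing=220.6°
Leg 7: dist=5882.4 km, bearing=63.2°
Total: 75107.0 km

Leg 1: φ1=0.5938256, φ2=1.1188346, Δφ=0.5250090, Δλ=1.6802721 rad; a=sin²(Δφ/2)+cosφ1·cosφ2·sin²(Δλ/2)=0.2680966933; c=2·atan2(√a, √(1-a))=1.088509225; dist=6371·c=6934.892 ≈ 6934.9 km; running total=6934.9 km
Leg 1 bearing: y=sinΔλ·cosφ2=0.43411665, x=cosφ1·sinφ2-sinφ1·cosφ2·cosΔλ=0.77228632; θ=atan2(y, x)=29.3412° ≈ 29.3°
Leg 2: φ1=1.1188346, φ2=0.0244032, Δφ=-1.0944314, Δλ=2.1958232 rad; a=sin²(Δφ/2)+cosφ1·cosφ2·sin²(Δλ/2)=0.6167564382; c=2·atan2(√a, √(1-a))=1.806485207; dist=6371·c=11509.117 ≈ 11509.1 km; running total=18444.0 km
Leg 2 bearing: y=sinΔλ·cosφ2=0.81070596, x=cosφ1·sinφ2-sinφ1·cosφ2·cosΔλ=0.53686831; θ=atan2(y, x)=56.4865° ≈ 56.5°
Leg 3: φ1=0.0244032, φ2=-0.0029077, Δφ=-0.0273109, Δλ=-3.1815240 rad; a=sin²(Δφ/2)+cosφ1·cosφ2·sin²(Δλ/2)=0.9994860350; c=2·atan2(√a, √(1-a))=3.096247175; dist=6371·c=19726.191 ≈ 19726.2 km; running total=38170.2 km
Leg 3 bearing: y=sinΔλ·cosφ2=0.03992061, x=cosφ1·sinφ2-sinφ1·cosφ2·cosΔλ=0.02147437; θ=atan2(y, x)=61.7230° ≈ 61.7°
Leg 4: φ1=-0.0029077, φ2=0.2544533, Δφ=0.2573610, Δλ=3.4814414 rad; a=sin²(Δφ/2)+cosφ1·cosφ2·sin²(Δλ/2)=0.9565879107; c=2·atan2(√a, √(1-a))=2.721805773; dist=6371·c=17340.625 ≈ 17340.6 km; running total=55510.8 km
Leg 4 bearing: y=sinΔλ·cosφ2=-0.32261117, x=cosφ1·sinφ2-sinφ1·cosφ2·cosΔλ=0.24906214; θ=atan2(y, x)=-52.3312° <0 so +360° → 307.6688° ≈ 307.7°
Leg 5: φ1=0.2544533, φ2=0.7149724, Δφ=0.4605191, Δλ=-1.6059507 rad; a=sin²(Δφ/2)+cosφ1·cosφ2·sin²(Δλ/2)=0.4303305514; c=2·atan2(√a, √(1-a))=1.431002559; dist=6371·c=9116.917 ≈ 9116.9 km; running total=64627.7 km
Leg 5 bearing: y=sinΔλ·cosφ2=-0.75464480, x=cosφ1·sinφ2-sinφ1·cosφ2·cosΔλ=0.64116761; θ=atan2(y, x)=-49.6478° <0 so +360° → 310.3522° ≈ 310.4°
Leg 6: φ1=0.7149724, φ2=0.1136419, Δφ=-0.6013305, Δλ=-0.4472424 rad; a=sin²(Δφ/2)+cosφ1·cosφ2·sin²(Δλ/2)=0.1246038403; c=2·atan2(√a, √(1-a))=0.721535559; dist=6371·c=4596.903 ≈ 4596.9 km; running total=69224.6 km
Leg 6 bearing: y=sinΔλ·cosφ2=-0.42969115, x=cosφ1·sinφ2-sinφ1·cosφ2·cosΔλ=-0.50167361; θ=atan2(y, x)=-139.4194° <0 so +360° → 220.5806° ≈ 220.6°
Leg 7: φ1=0.1136419, φ2=0.4392365, Δφ=0.3255947, Δλ=0.9056897 rad; a=sin²(Δφ/2)+cosφ1·cosφ2·sin²(Δλ/2)=0.1984095536; c=2·atan2(√a, √(1-a))=0.923313145; dist=6371·c=5882.428 ≈ 5882.4 km; running total=75107.0 km
Leg 7 bearing: y=sinΔλ·cosφ2=0.71216043, x=cosφ1·sinφ2-sinφ1·cosφ2·cosΔλ=0.35916616; θ=atan2(y, x)=63.2367° ≈ 63.2°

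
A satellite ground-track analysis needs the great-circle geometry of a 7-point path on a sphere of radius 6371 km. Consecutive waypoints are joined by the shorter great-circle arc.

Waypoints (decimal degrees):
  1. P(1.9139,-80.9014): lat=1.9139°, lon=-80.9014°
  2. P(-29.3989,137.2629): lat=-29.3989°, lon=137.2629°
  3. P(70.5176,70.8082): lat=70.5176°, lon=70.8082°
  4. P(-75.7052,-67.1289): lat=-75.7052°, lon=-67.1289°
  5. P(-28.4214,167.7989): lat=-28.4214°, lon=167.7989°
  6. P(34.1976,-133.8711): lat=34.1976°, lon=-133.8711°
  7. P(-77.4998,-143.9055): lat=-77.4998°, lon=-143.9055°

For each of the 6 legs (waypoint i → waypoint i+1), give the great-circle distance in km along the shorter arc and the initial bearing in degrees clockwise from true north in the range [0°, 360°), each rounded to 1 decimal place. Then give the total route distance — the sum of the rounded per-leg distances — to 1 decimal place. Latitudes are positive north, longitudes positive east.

Leg 1: dist=14956.6 km, bearing=229.0°
Leg 2: dist=12263.2 km, bearing=341.0°
Leg 3: dist=18578.7 km, bearing=227.7°
Leg 4: dist=7821.4 km, bearing=229.8°
Leg 5: dist=9277.1 km, bearing=45.1°
Leg 6: dist=12439.0 km, bearing=182.3°
Total: 75336.0 km

Leg 1: φ1=0.0334039, φ2=-0.5131076, Δφ=-0.5465115, Δλ=3.8076853 rad; a=sin²(Δφ/2)+cosφ1·cosφ2·sin²(Δλ/2)=0.8505023472; c=2·atan2(√a, √(1-a))=2.347601649; dist=6371·c=14956.570 ≈ 14956.6 km; running total=14956.6 km
Leg 1 bearing: y=sinΔλ·cosφ2=-0.53834506, x=cosφ1·sinφ2-sinφ1·cosφ2·cosΔλ=-0.46773605; θ=atan2(y, x)=-130.9854° <0 so +360° → 229.0146° ≈ 229.0°
Leg 2: φ1=-0.5131076, φ2=1.2307643, Δφ=1.7438719, Δλ=-1.1598533 rad; a=sin²(Δφ/2)+cosφ1·cosφ2·sin²(Δλ/2)=0.6733532135; c=2·atan2(√a, √(1-a))=1.924853771; dist=6371·c=12263.243 ≈ 12263.2 km; running total=27219.8 km
Leg 2 bearing: y=sinΔλ·cosφ2=-0.30575014, x=cosφ1·sinφ2-sinφ1·cosφ2·cosΔλ=0.88674207; θ=atan2(y, x)=-19.0243° <0 so +360° → 340.9757° ≈ 341.0°
Leg 3: φ1=1.2307643, φ2=-1.3213050, Δφ=-2.5520693, Δλ=-2.4074566 rad; a=sin²(Δφ/2)+cosφ1·cosφ2·sin²(Δλ/2)=0.9873458333; c=2·atan2(√a, √(1-a))=2.916133958; dist=6371·c=18578.689 ≈ 18578.7 km; running total=45798.5 km
Leg 3 bearing: y=sinΔλ·cosφ2=-0.16541709, x=cosφ1·sinφ2-sinφ1·cosφ2·cosΔλ=-0.15037733; θ=atan2(y, x)=-132.2733° <0 so +360° → 227.7267° ≈ 227.7°
Leg 4: φ1=-1.3213050, φ2=-0.4960470, Δφ=0.8252580, Δλ=4.1002636 rad; a=sin²(Δφ/2)+cosφ1·cosφ2·sin²(Δλ/2)=0.3317802274; c=2·atan2(√a, √(1-a))=1.227662855; dist=6371·c=7821.440 ≈ 7821.4 km; running total=53619.9 km
Leg 4 bearing: y=sinΔλ·cosφ2=-0.71978412, x=cosφ1·sinφ2-sinφ1·cosφ2·cosΔλ=-0.60722257; θ=atan2(y, x)=-130.1516° <0 so +360° → 229.8484° ≈ 229.8°
Leg 5: φ1=-0.4960470, φ2=0.5968607, Δφ=1.0929077, Δλ=-5.2651348 rad; a=sin²(Δφ/2)+cosφ1·cosφ2·sin²(Δλ/2)=0.4427986535; c=2·atan2(√a, √(1-a))=1.456142603; dist=6371·c=9277.085 ≈ 9277.1 km; running total=62897.0 km
Leg 5 bearing: y=sinΔλ·cosφ2=0.70393684, x=cosφ1·sinφ2-sinφ1·cosφ2·cosΔλ=0.70098855; θ=atan2(y, x)=45.1202° ≈ 45.1°
Leg 6: φ1=0.5968607, φ2=-1.3526267, Δφ=-1.9494874, Δλ=-0.1751333 rad; a=sin²(Δφ/2)+cosφ1·cosφ2·sin²(Δλ/2)=0.6862215101; c=2·atan2(√a, √(1-a))=1.952436370; dist=6371·c=12438.972 ≈ 12439.0 km; running total=75336.0 km
Leg 6 bearing: y=sinΔλ·cosφ2=-0.03771291, x=cosφ1·sinφ2-sinφ1·cosφ2·cosΔλ=-0.92728848; θ=atan2(y, x)=-177.6711° <0 so +360° → 182.3289° ≈ 182.3°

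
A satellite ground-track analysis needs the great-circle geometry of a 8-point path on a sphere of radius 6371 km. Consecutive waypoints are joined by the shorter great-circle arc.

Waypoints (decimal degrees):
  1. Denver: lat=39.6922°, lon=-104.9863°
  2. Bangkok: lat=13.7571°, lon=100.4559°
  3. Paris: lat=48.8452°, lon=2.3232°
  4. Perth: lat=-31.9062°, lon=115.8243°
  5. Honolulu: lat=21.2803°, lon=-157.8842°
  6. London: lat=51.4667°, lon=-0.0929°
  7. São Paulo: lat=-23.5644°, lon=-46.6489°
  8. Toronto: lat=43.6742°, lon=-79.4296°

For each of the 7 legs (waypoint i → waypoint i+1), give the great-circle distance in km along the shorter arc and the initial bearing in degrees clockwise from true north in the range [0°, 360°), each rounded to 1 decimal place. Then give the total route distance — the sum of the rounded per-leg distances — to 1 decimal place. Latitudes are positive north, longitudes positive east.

Leg 1: dist=13514.3 km, bearing=330.7°
Leg 2: dist=9442.2 km, bearing=319.2°
Leg 3: dist=14274.0 km, bearing=96.8°
Leg 4: dist=10906.6 km, bearing=69.9°
Leg 5: dist=11640.6 km, bearing=14.1°
Leg 6: dist=9497.7 km, bearing=221.9°
Leg 7: dist=8190.8 km, bearing=335.9°
Total: 77466.2 km

Leg 1: φ1=0.6927596, φ2=0.2401067, Δφ=-0.4526529, Δλ=3.5856428 rad; a=sin²(Δφ/2)+cosφ1·cosφ2·sin²(Δλ/2)=0.7615246037; c=2·atan2(√a, √(1-a))=2.121220978; dist=6371·c=13514.299 ≈ 13514.3 km; running total=13514.3 km
Leg 1 bearing: y=sinΔλ·cosφ2=-0.41727624, x=cosφ1·sinφ2-sinφ1·cosφ2·cosΔλ=0.74316894; θ=atan2(y, x)=-29.3134° <0 so +360° → 330.6866° ≈ 330.7°
Leg 2: φ1=0.2401067, φ2=0.8525096, Δφ=0.6124029, Δλ=-1.7127387 rad; a=sin²(Δφ/2)+cosφ1·cosφ2·sin²(Δλ/2)=0.4556875413; c=2·atan2(√a, √(1-a))=1.482054982; dist=6371·c=9442.172 ≈ 9442.2 km; running total=22956.5 km
Leg 2 bearing: y=sinΔλ·cosφ2=-0.65147727, x=cosφ1·sinφ2-sinφ1·cosφ2·cosΔλ=0.75347395; θ=atan2(y, x)=-40.8477° <0 so +360° → 319.1523° ≈ 319.2°
Leg 3: φ1=0.8525096, φ2=-0.5568682, Δφ=-1.4093778, Δλ=1.9809679 rad; a=sin²(Δφ/2)+cosφ1·cosφ2·sin²(Δλ/2)=0.8103631445; c=2·atan2(√a, √(1-a))=2.240465047; dist=6371·c=14274.003 ≈ 14274.0 km; running total=37230.5 km
Leg 3 bearing: y=sinΔλ·cosφ2=0.77849910, x=cosφ1·sinφ2-sinφ1·cosφ2·cosΔλ=-0.09294101; θ=atan2(y, x)=96.8080° ≈ 96.8°
Leg 4: φ1=-0.5568682, φ2=0.3714113, Δφ=0.9282795, Δλ=-4.7771145 rad; a=sin²(Δφ/2)+cosφ1·cosφ2·sin²(Δλ/2)=0.5703278420; c=2·atan2(√a, √(1-a))=1.711919978; dist=6371·c=10906.642 ≈ 10906.6 km; running total=48137.1 km
Leg 4 bearing: y=sinΔλ·cosφ2=0.92986488, x=cosφ1·sinφ2-sinφ1·cosφ2·cosΔλ=0.33995189; θ=atan2(y, x)=69.9180° ≈ 69.9°
Leg 5: φ1=0.3714113, φ2=0.8982634, Δφ=0.5268521, Δλ=2.7539777 rad; a=sin²(Δφ/2)+cosφ1·cosφ2·sin²(Δλ/2)=0.6267633355; c=2·atan2(√a, √(1-a))=1.827120635; dist=6371·c=11640.586 ≈ 11640.6 km; running total=59777.7 km
Leg 5 bearing: y=sinΔλ·cosφ2=0.23547082, x=cosφ1·sinφ2-sinφ1·cosφ2·cosΔλ=0.93823117; θ=atan2(y, x)=14.0887° ≈ 14.1°
Leg 6: φ1=0.8982634, φ2=-0.4112764, Δφ=-1.3095397, Δλ=-0.8125555 rad; a=sin²(Δφ/2)+cosφ1·cosφ2·sin²(Δλ/2)=0.4600331654; c=2·atan2(√a, √(1-a))=1.490777291; dist=6371·c=9497.742 ≈ 9497.7 km; running total=69275.4 km
Leg 6 bearing: y=sinΔλ·cosφ2=-0.66550271, x=cosφ1·sinφ2-sinφ1·cosφ2·cosΔλ=-0.74210292; θ=atan2(y, x)=-138.1149° <0 so +360° → 221.8851° ≈ 221.9°
Leg 7: φ1=-0.4112764, φ2=0.7622586, Δφ=1.1735350, Δλ=-0.5721311 rad; a=sin²(Δφ/2)+cosφ1·cosφ2·sin²(Δλ/2)=0.3593416849; c=2·atan2(√a, √(1-a))=1.285630453; dist=6371·c=8190.752 ≈ 8190.8 km; running total=77466.2 km
Leg 7 bearing: y=sinΔλ·cosφ2=-0.39160091, x=cosφ1·sinφ2-sinφ1·cosφ2·cosΔλ=0.87607630; θ=atan2(y, x)=-24.0844° <0 so +360° → 335.9156° ≈ 335.9°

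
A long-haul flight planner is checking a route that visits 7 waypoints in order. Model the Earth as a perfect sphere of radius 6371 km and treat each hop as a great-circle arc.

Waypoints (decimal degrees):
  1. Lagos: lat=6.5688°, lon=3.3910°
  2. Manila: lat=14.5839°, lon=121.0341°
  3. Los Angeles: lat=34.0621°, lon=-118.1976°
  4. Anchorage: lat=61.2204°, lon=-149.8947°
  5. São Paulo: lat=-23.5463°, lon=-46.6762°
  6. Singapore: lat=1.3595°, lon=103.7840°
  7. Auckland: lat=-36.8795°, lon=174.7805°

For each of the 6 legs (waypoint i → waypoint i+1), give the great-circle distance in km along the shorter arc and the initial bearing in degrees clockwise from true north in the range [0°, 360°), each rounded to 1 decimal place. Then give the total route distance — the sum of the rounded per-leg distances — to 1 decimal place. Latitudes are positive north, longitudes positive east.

Leg 1: dist=12749.8 km, bearing=70.6°
Leg 2: dist=11743.5 km, bearing=47.7°
Leg 3: dist=3766.7 km, bearing=333.0°
Leg 4: dist=12988.9 km, bearing=90.6°
Leg 5: dist=15988.4 km, bearing=123.5°
Leg 6: dist=8423.0 km, bearing=128.7°
Total: 65660.3 km

Leg 1: φ1=0.1146472, φ2=0.2545371, Δφ=0.1398899, Δλ=2.0532594 rad; a=sin²(Δφ/2)+cosφ1·cosφ2·sin²(Δλ/2)=0.7086306494; c=2·atan2(√a, √(1-a))=2.001225974; dist=6371·c=12749.811 ≈ 12749.8 km; running total=12749.8 km
Leg 1 bearing: y=sinΔλ·cosφ2=0.85731255, x=cosφ1·sinφ2-sinφ1·cosφ2·cosΔλ=0.30150988; θ=atan2(y, x)=70.6236° ≈ 70.6°
Leg 2: φ1=0.2545371, φ2=0.5944958, Δφ=0.3399587, Δλ=-4.1753808 rad; a=sin²(Δφ/2)+cosφ1·cosφ2·sin²(Δλ/2)=0.6345570581; c=2·atan2(√a, √(1-a))=1.843269422; dist=6371·c=11743.469 ≈ 11743.5 km; running total=24493.3 km
Leg 2 bearing: y=sinΔλ·cosφ2=0.71182359, x=cosφ1·sinφ2-sinφ1·cosφ2·cosΔλ=0.64875632; θ=atan2(y, x)=47.6539° ≈ 47.7°
Leg 3: φ1=0.5944958, φ2=1.0684975, Δφ=0.4740018, Δλ=-0.5532188 rad; a=sin²(Δφ/2)+cosφ1·cosφ2·sin²(Δλ/2)=0.0848716255; c=2·atan2(√a, √(1-a))=0.591228166; dist=6371·c=3766.715 ≈ 3766.7 km; running total=28260.0 km
Leg 3 bearing: y=sinΔλ·cosφ2=-0.25296320, x=cosφ1·sinφ2-sinφ1·cosφ2·cosΔλ=0.49667228; θ=atan2(y, x)=-26.9905° <0 so +360° → 333.0095° ≈ 333.0°
Leg 4: φ1=1.0684975, φ2=-0.4109605, Δφ=-1.4794580, Δλ=1.8015027 rad; a=sin²(Δφ/2)+cosφ1·cosφ2·sin²(Δλ/2)=0.7255334691; c=2·atan2(√a, √(1-a))=2.038756767; dist=6371·c=12988.919 ≈ 12988.9 km; running total=41248.9 km
Leg 4 bearing: y=sinΔλ·cosφ2=0.89244870, x=cosφ1·sinφ2-sinφ1·cosφ2·cosΔλ=-0.00859852; θ=atan2(y, x)=90.5520° ≈ 90.6°
Leg 5: φ1=-0.4109605, φ2=0.0237278, Δφ=0.4346882, Δλ=2.6260259 rad; a=sin²(Δφ/2)+cosφ1·cosφ2·sin²(Δλ/2)=0.9034137903; c=2·atan2(√a, √(1-a))=2.509558761; dist=6371·c=15988.399 ≈ 15988.4 km; running total=57237.3 km
Leg 5 bearing: y=sinΔλ·cosφ2=0.49288924, x=cosφ1·sinφ2-sinφ1·cosφ2·cosΔλ=-0.32571375; θ=atan2(y, x)=123.4577° ≈ 123.5°
Leg 6: φ1=0.0237278, φ2=-0.6436687, Δφ=-0.6673965, Δλ=1.2391227 rad; a=sin²(Δφ/2)+cosφ1·cosφ2·sin²(Δλ/2)=0.3769219160; c=2·atan2(√a, √(1-a))=1.322083942; dist=6371·c=8422.997 ≈ 8423.0 km; running total=65660.3 km
Leg 6 bearing: y=sinΔλ·cosφ2=0.75630386, x=cosφ1·sinφ2-sinφ1·cosφ2·cosΔλ=-0.60614487; θ=atan2(y, x)=128.7107° ≈ 128.7°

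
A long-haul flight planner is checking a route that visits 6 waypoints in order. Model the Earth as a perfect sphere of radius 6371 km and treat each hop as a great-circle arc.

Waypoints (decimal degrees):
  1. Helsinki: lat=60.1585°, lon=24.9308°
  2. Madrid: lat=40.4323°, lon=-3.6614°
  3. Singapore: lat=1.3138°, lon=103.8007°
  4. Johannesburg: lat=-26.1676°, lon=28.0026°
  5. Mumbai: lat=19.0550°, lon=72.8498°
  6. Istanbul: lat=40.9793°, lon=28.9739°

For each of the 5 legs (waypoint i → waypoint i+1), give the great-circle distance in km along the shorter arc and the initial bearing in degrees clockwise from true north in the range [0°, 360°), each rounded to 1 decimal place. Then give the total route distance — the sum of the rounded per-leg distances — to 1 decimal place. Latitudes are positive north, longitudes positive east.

Leg 1: φ1=1.0499639, φ2=0.7056768, Δφ=-0.3442871, Δλ=-0.4990280 rad; a=sin²(Δφ/2)+cosφ1·cosφ2·sin²(Δλ/2)=0.0524371788; c=2·atan2(√a, √(1-a))=0.462083377; dist=6371·c=2943.933 ≈ 2943.9 km; running total=2943.9 km
Leg 1 bearing: y=sinΔλ·cosφ2=-0.36427625, x=cosφ1·sinφ2-sinφ1·cosφ2·cosΔλ=-0.25700759; θ=atan2(y, x)=-125.2041° <0 so +360° → 234.7959° ≈ 234.8°
Leg 2: φ1=0.7056768, φ2=0.0229301, Δφ=-0.6827466, Δλ=1.8755675 rad; a=sin²(Δφ/2)+cosφ1·cosφ2·sin²(Δλ/2)=0.6067393859; c=2·atan2(√a, √(1-a))=1.785930768; dist=6371·c=11378.165 ≈ 11378.2 km; running total=14322.1 km
Leg 2 bearing: y=sinΔλ·cosφ2=0.95366488, x=cosφ1·sinφ2-sinφ1·cosφ2·cosΔλ=0.21201439; θ=atan2(y, x)=77.4661° ≈ 77.5°
Leg 3: φ1=0.0229301, φ2=-0.4567108, Δφ=-0.4796409, Δλ=-1.3229264 rad; a=sin²(Δφ/2)+cosφ1·cosφ2·sin²(Δλ/2)=0.3949874923; c=2·atan2(√a, √(1-a))=1.359195781; dist=6371·c=8659.436 ≈ 8659.4 km; running total=22981.5 km
Leg 3 bearing: y=sinΔλ·cosφ2=-0.87007755, x=cosφ1·sinφ2-sinφ1·cosφ2·cosΔλ=-0.44593110; θ=atan2(y, x)=-117.1360° <0 so +360° → 242.8640° ≈ 242.9°
Leg 4: φ1=-0.4567108, φ2=0.3325725, Δφ=0.7892833, Δλ=0.7827313 rad; a=sin²(Δφ/2)+cosφ1·cosφ2·sin²(Δλ/2)=0.2712590405; c=2·atan2(√a, √(1-a))=1.095634987; dist=6371·c=6980.291 ≈ 6980.3 km; running total=29961.8 km
Leg 4 bearing: y=sinΔλ·cosφ2=0.66657650, x=cosφ1·sinφ2-sinφ1·cosφ2·cosΔλ=0.58854572; θ=atan2(y, x)=48.5575° ≈ 48.6°
Leg 5: φ1=0.3325725, φ2=0.7152237, Δφ=0.3826512, Δλ=-0.7657789 rad; a=sin²(Δφ/2)+cosφ1·cosφ2·sin²(Δλ/2)=0.1357615007; c=2·atan2(√a, √(1-a))=0.754700144; dist=6371·c=4808.195 ≈ 4808.2 km; running total=34770.0 km
Leg 5 bearing: y=sinΔλ·cosφ2=-0.52325246, x=cosφ1·sinφ2-sinφ1·cosφ2·cosΔλ=0.44218562; θ=atan2(y, x)=-49.7998° <0 so +360° → 310.2002° ≈ 310.2°

Leg 1: dist=2943.9 km, bearing=234.8°
Leg 2: dist=11378.2 km, bearing=77.5°
Leg 3: dist=8659.4 km, bearing=242.9°
Leg 4: dist=6980.3 km, bearing=48.6°
Leg 5: dist=4808.2 km, bearing=310.2°
Total: 34770.0 km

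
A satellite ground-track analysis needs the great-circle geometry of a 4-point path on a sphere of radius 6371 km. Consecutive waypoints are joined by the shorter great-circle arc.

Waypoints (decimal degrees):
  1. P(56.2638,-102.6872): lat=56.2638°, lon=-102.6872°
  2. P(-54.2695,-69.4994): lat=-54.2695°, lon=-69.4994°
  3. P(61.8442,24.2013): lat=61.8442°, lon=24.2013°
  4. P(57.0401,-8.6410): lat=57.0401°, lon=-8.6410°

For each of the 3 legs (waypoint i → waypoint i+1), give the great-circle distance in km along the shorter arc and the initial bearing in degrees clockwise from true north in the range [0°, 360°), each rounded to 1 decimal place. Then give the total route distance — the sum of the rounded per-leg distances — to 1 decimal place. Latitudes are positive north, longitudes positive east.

Leg 1: φ1=0.9819886, φ2=-0.9471815, Δφ=-1.9291700, Δλ=0.5792364 rad; a=sin²(Δφ/2)+cosφ1·cosφ2·sin²(Δλ/2)=0.7018273561; c=2·atan2(√a, √(1-a))=1.986304277; dist=6371·c=12654.745 ≈ 12654.7 km; running total=12654.7 km
Leg 1 bearing: y=sinΔλ·cosφ2=0.31965831, x=cosφ1·sinφ2-sinφ1·cosφ2·cosΔλ=-0.85725226; θ=atan2(y, x)=159.5502° ≈ 159.6°
Leg 2: φ1=-0.9471815, φ2=1.0793849, Δφ=2.0265664, Δλ=1.6353857 rad; a=sin²(Δφ/2)+cosφ1·cosφ2·sin²(Δλ/2)=0.8667498727; c=2·atan2(√a, √(1-a))=2.394253107; dist=6371·c=15253.787 ≈ 15253.8 km; running total=27908.5 km
Leg 2 bearing: y=sinΔλ·cosφ2=0.47088682, x=cosφ1·sinφ2-sinφ1·cosφ2·cosΔλ=0.49014663; θ=atan2(y, x)=43.8519° ≈ 43.9°
Leg 3: φ1=1.0793849, φ2=0.9955376, Δφ=-0.0838474, Δλ=-0.5732063 rad; a=sin²(Δφ/2)+cosφ1·cosφ2·sin²(Δλ/2)=0.0222729763; c=2·atan2(√a, √(1-a))=0.299601943; dist=6371·c=1908.764 ≈ 1908.8 km; running total=29817.3 km
Leg 3 bearing: y=sinΔλ·cosφ2=-0.29505494, x=cosφ1·sinφ2-sinφ1·cosφ2·cosΔλ=-0.00708130; θ=atan2(y, x)=-91.3748° <0 so +360° → 268.6252° ≈ 268.6°

Leg 1: dist=12654.7 km, bearing=159.6°
Leg 2: dist=15253.8 km, bearing=43.9°
Leg 3: dist=1908.8 km, bearing=268.6°
Total: 29817.3 km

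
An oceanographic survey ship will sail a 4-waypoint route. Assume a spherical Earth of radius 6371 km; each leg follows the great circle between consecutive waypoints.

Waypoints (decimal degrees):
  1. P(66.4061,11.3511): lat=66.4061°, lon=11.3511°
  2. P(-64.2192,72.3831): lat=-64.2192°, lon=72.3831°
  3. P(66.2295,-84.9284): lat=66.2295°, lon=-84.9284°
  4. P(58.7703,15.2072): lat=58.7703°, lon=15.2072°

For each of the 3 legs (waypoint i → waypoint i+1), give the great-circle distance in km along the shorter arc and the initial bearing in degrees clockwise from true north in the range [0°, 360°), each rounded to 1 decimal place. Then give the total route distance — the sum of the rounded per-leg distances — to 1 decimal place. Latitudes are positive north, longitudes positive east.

Leg 1: φ1=1.1590051, φ2=-1.1208365, Δφ=-2.2798416, Δλ=1.0652093 rad; a=sin²(Δφ/2)+cosφ1·cosφ2·sin²(Δλ/2)=0.8704396957; c=2·atan2(√a, √(1-a))=2.405175065; dist=6371·c=15323.370 ≈ 15323.4 km; running total=15323.4 km
Leg 1 bearing: y=sinΔλ·cosφ2=0.38051551, x=cosφ1·sinφ2-sinφ1·cosφ2·cosΔλ=-0.55344889; θ=atan2(y, x)=145.4901° ≈ 145.5°
Leg 2: φ1=-1.1208365, φ2=1.1559228, Δφ=2.2767593, Δλ=-2.7456036 rad; a=sin²(Δφ/2)+cosφ1·cosφ2·sin²(Δλ/2)=0.9929091793; c=2·atan2(√a, √(1-a))=2.972978962; dist=6371·c=18940.849 ≈ 18940.8 km; running total=34264.2 km
Leg 2 bearing: y=sinΔλ·cosφ2=-0.15547411, x=cosφ1·sinφ2-sinφ1·cosφ2·cosΔλ=0.06316616; θ=atan2(y, x)=-67.8890° <0 so +360° → 292.1110° ≈ 292.1°
Leg 3: φ1=1.1559228, φ2=1.0257352, Δφ=-0.1301876, Δλ=1.7476959 rad; a=sin²(Δφ/2)+cosφ1·cosφ2·sin²(Δλ/2)=0.1271103747; c=2·atan2(√a, √(1-a))=0.729092544; dist=6371·c=4645.049 ≈ 4645.0 km; running total=38909.2 km
Leg 3 bearing: y=sinΔλ·cosφ2=0.51037910, x=cosφ1·sinφ2-sinφ1·cosφ2·cosΔλ=0.42816643; θ=atan2(y, x)=50.0061° ≈ 50.0°

Leg 1: dist=15323.4 km, bearing=145.5°
Leg 2: dist=18940.8 km, bearing=292.1°
Leg 3: dist=4645.0 km, bearing=50.0°
Total: 38909.2 km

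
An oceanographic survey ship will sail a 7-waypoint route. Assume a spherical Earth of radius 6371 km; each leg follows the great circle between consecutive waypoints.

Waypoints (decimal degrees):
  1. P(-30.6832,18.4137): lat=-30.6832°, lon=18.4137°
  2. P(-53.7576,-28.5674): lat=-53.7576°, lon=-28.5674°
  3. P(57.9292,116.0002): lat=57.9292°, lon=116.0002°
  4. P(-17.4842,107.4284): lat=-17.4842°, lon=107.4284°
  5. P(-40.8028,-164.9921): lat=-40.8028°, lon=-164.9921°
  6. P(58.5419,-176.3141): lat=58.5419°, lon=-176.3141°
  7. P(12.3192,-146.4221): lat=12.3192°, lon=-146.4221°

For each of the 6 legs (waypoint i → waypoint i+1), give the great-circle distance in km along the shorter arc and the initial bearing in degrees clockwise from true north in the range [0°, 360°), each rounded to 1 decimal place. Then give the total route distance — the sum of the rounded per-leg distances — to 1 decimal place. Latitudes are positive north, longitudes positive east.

Leg 1: φ1=-0.5355229, φ2=-0.9382471, Δφ=-0.4027243, Δλ=-0.8199749 rad; a=sin²(Δφ/2)+cosφ1·cosφ2·sin²(Δλ/2)=0.1207819799; c=2·atan2(√a, √(1-a))=0.709886215; dist=6371·c=4522.685 ≈ 4522.7 km; running total=4522.7 km
Leg 1 bearing: y=sinΔλ·cosφ2=-0.43224524, x=cosφ1·sinφ2-sinφ1·cosφ2·cosΔλ=-0.48778974; θ=atan2(y, x)=-138.4549° <0 so +360° → 221.5451° ≈ 221.5°
Leg 2: φ1=-0.9382471, φ2=1.0110553, Δφ=1.9493024, Δλ=2.5231806 rad; a=sin²(Δφ/2)+cosφ1·cosφ2·sin²(Δλ/2)=0.9696073707; c=2·atan2(√a, √(1-a))=2.791132249; dist=6371·c=17782.304 ≈ 17782.3 km; running total=22305.0 km
Leg 2 bearing: y=sinΔλ·cosφ2=0.30782376, x=cosφ1·sinφ2-sinφ1·cosφ2·cosΔλ=0.15205329; θ=atan2(y, x)=63.7124° ≈ 63.7°
Leg 3: φ1=1.0110553, φ2=-0.3051569, Δφ=-1.3162121, Δλ=-0.1496061 rad; a=sin²(Δφ/2)+cosφ1·cosφ2·sin²(Δλ/2)=0.3769069661; c=2·atan2(√a, √(1-a))=1.322053093; dist=6371·c=8422.800 ≈ 8422.8 km; running total=30727.8 km
Leg 3 bearing: y=sinΔλ·cosφ2=-0.14216260, x=cosφ1·sinφ2-sinφ1·cosφ2·cosΔλ=-0.95873991; θ=atan2(y, x)=-171.5656° <0 so +360° → 188.4344° ≈ 188.4°
Leg 4: φ1=-0.3051569, φ2=-0.7121432, Δφ=-0.4069863, Δλ=-4.7546347 rad; a=sin²(Δφ/2)+cosφ1·cosφ2·sin²(Δλ/2)=0.3865907123; c=2·atan2(√a, √(1-a))=1.341986454; dist=6371·c=8549.796 ≈ 8549.8 km; running total=39277.6 km
Leg 4 bearing: y=sinΔλ·cosφ2=0.75628775, x=cosφ1·sinφ2-sinφ1·cosφ2·cosΔλ=-0.61366292; θ=atan2(y, x)=129.0564° ≈ 129.1°
Leg 5: φ1=-0.7121432, φ2=1.0217489, Δφ=1.7338921, Δλ=-0.1976062 rad; a=sin²(Δφ/2)+cosφ1·cosφ2·sin²(Δλ/2)=0.5850307081; c=2·atan2(√a, √(1-a))=1.741688320; dist=6371·c=11096.296 ≈ 11096.3 km; running total=50373.9 km
Leg 5 bearing: y=sinΔλ·cosφ2=-0.10245587, x=cosφ1·sinφ2-sinφ1·cosφ2·cosΔλ=0.98009281; θ=atan2(y, x)=-5.9678° <0 so +360° → 354.0322° ≈ 354.0°
Leg 6: φ1=1.0217489, φ2=0.2150106, Δφ=-0.8067383, Δλ=0.5217138 rad; a=sin²(Δφ/2)+cosφ1·cosφ2·sin²(Δλ/2)=0.1879855727; c=2·atan2(√a, √(1-a))=0.896908237; dist=6371·c=5714.202 ≈ 5714.2 km; running total=56088.1 km
Leg 6 bearing: y=sinΔλ·cosφ2=0.48689137, x=cosφ1·sinφ2-sinφ1·cosφ2·cosΔλ=-0.61116674; θ=atan2(y, x)=141.4571° ≈ 141.5°

Leg 1: dist=4522.7 km, bearing=221.5°
Leg 2: dist=17782.3 km, bearing=63.7°
Leg 3: dist=8422.8 km, bearing=188.4°
Leg 4: dist=8549.8 km, bearing=129.1°
Leg 5: dist=11096.3 km, bearing=354.0°
Leg 6: dist=5714.2 km, bearing=141.5°
Total: 56088.1 km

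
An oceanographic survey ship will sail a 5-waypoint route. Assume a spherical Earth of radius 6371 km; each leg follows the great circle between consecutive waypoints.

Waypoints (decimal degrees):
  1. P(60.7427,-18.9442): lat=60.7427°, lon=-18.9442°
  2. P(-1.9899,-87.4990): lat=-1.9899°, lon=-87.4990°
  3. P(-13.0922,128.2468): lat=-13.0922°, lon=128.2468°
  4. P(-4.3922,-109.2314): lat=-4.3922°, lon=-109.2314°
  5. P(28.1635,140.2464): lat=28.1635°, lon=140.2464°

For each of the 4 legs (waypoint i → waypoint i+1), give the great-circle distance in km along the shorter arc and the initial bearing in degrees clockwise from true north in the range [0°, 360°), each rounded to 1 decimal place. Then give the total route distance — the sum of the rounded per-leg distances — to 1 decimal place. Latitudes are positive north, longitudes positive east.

Leg 1: φ1=1.0601601, φ2=-0.0347303, Δφ=-1.0948904, Δλ=-1.1965070 rad; a=sin²(Δφ/2)+cosφ1·cosφ2·sin²(Δλ/2)=0.4258577649; c=2·atan2(√a, √(1-a))=1.421962988; dist=6371·c=9059.326 ≈ 9059.3 km; running total=9059.3 km
Leg 1 bearing: y=sinΔλ·cosφ2=-0.93020639, x=cosφ1·sinφ2-sinφ1·cosφ2·cosΔλ=-0.33574959; θ=atan2(y, x)=-109.8466° <0 so +360° → 250.1534° ≈ 250.2°
Leg 2: φ1=-0.0347303, φ2=-0.2285020, Δφ=-0.1937717, Δλ=3.7654746 rad; a=sin²(Δφ/2)+cosφ1·cosφ2·sin²(Δλ/2)=0.8910890525; c=2·atan2(√a, √(1-a))=2.468950361; dist=6371·c=15729.683 ≈ 15729.7 km; running total=24789.0 km
Leg 2 bearing: y=sinΔλ·cosφ2=-0.56900521, x=cosφ1·sinφ2-sinφ1·cosφ2·cosΔλ=-0.25383161; θ=atan2(y, x)=-114.0415° <0 so +360° → 245.9585° ≈ 246.0°
Leg 3: φ1=-0.2285020, φ2=-0.0766584, Δφ=0.1518436, Δλ=-4.1447765 rad; a=sin²(Δφ/2)+cosφ1·cosφ2·sin²(Δλ/2)=0.7523802982; c=2·atan2(√a, √(1-a))=2.099900944; dist=6371·c=13378.469 ≈ 13378.5 km; running total=38167.5 km
Leg 3 bearing: y=sinΔλ·cosφ2=0.84071067, x=cosφ1·sinφ2-sinφ1·cosφ2·cosΔλ=-0.19601610; θ=atan2(y, x)=103.1243° ≈ 103.1°
Leg 4: φ1=-0.0766584, φ2=0.4915458, Δφ=0.5682042, Δλ=4.3542090 rad; a=sin²(Δφ/2)+cosφ1·cosφ2·sin²(Δλ/2)=0.6721515483; c=2·atan2(√a, √(1-a))=1.922292723; dist=6371·c=12246.927 ≈ 12246.9 km; running total=50414.4 km
Leg 4 bearing: y=sinΔλ·cosφ2=-0.82565455, x=cosφ1·sinφ2-sinφ1·cosφ2·cosΔλ=0.44693394; θ=atan2(y, x)=-61.5729° <0 so +360° → 298.4271° ≈ 298.4°

Leg 1: dist=9059.3 km, bearing=250.2°
Leg 2: dist=15729.7 km, bearing=246.0°
Leg 3: dist=13378.5 km, bearing=103.1°
Leg 4: dist=12246.9 km, bearing=298.4°
Total: 50414.4 km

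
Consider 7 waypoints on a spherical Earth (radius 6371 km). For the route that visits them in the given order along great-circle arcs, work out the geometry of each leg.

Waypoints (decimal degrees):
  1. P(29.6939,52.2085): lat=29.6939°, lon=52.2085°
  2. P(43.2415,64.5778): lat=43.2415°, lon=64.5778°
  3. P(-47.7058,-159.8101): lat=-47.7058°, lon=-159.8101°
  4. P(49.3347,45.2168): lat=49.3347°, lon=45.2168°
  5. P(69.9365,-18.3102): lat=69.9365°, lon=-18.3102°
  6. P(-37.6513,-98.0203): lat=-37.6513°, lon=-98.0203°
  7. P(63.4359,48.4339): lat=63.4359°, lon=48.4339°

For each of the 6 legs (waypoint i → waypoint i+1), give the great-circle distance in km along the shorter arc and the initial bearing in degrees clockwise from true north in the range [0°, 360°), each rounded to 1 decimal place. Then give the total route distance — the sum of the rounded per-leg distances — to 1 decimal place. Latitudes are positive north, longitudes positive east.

Leg 1: dist=1864.4 km, bearing=32.7°
Leg 2: dist=16566.8 km, bearing=114.0°
Leg 3: dist=18171.5 km, bearing=285.0°
Leg 4: dist=3968.9 km, bearing=328.2°
Leg 5: dist=13530.9 km, bearing=246.3°
Leg 6: dist=16378.5 km, bearing=27.2°
Total: 70481.0 km

Leg 1: φ1=0.5182563, φ2=0.7547065, Δφ=0.2364502, Δλ=0.2158850 rad; a=sin²(Δφ/2)+cosφ1·cosφ2·sin²(Δλ/2)=0.0212568563; c=2·atan2(√a, √(1-a))=0.292637698; dist=6371·c=1864.395 ≈ 1864.4 km; running total=1864.4 km
Leg 1 bearing: y=sinΔλ·cosφ2=0.15604756, x=cosφ1·sinφ2-sinφ1·cosφ2·cosΔλ=0.24262969; θ=atan2(y, x)=32.7471° ≈ 32.7°
Leg 2: φ1=0.7547065, φ2=-0.8326233, Δφ=-1.5873298, Δλ=-3.9163077 rad; a=sin²(Δφ/2)+cosφ1·cosφ2·sin²(Δλ/2)=0.9285341047; c=2·atan2(√a, √(1-a))=2.600348220; dist=6371·c=16566.819 ≈ 16566.8 km; running total=18431.2 km
Leg 2 bearing: y=sinΔλ·cosφ2=0.47072825, x=cosφ1·sinφ2-sinφ1·cosφ2·cosΔλ=-0.20940153; θ=atan2(y, x)=113.9817° ≈ 114.0°
Leg 3: φ1=-0.8326233, φ2=0.8610530, Δφ=1.6936762, Δλ=3.5783945 rad; a=sin²(Δφ/2)+cosφ1·cosφ2·sin²(Δλ/2)=0.9792118228; c=2·atan2(√a, √(1-a))=2.852221989; dist=6371·c=18171.506 ≈ 18171.5 km; running total=36602.7 km
Leg 3 bearing: y=sinΔλ·cosφ2=-0.27567184, x=cosφ1·sinφ2-sinφ1·cosφ2·cosΔλ=0.07368276; θ=atan2(y, x)=-75.0355° <0 so +360° → 284.9645° ≈ 285.0°
Leg 4: φ1=0.8610530, φ2=1.2206222, Δφ=0.3595692, Δλ=-1.1087553 rad; a=sin²(Δφ/2)+cosφ1·cosφ2·sin²(Δλ/2)=0.0939247581; c=2·atan2(√a, √(1-a))=0.622967791; dist=6371·c=3968.928 ≈ 3968.9 km; running total=40571.6 km
Leg 4 bearing: y=sinΔλ·cosφ2=-0.30708952, x=cosφ1·sinφ2-sinφ1·cosφ2·cosΔλ=0.49609235; θ=atan2(y, x)=-31.7582° <0 so +360° → 328.2418° ≈ 328.2°
Leg 5: φ1=1.2206222, φ2=-0.6571392, Δφ=-1.8777613, Δλ=-1.3912037 rad; a=sin²(Δφ/2)+cosφ1·cosφ2·sin²(Δλ/2)=0.7626324311; c=2·atan2(√a, √(1-a))=2.123822669; dist=6371·c=13530.874 ≈ 13530.9 km; running total=54102.5 km
Leg 5 bearing: y=sinΔλ·cosφ2=-0.77900906, x=cosφ1·sinφ2-sinφ1·cosφ2·cosΔλ=-0.34240576; θ=atan2(y, x)=-113.7274° <0 so +360° → 246.2726° ≈ 246.3°
Leg 6: φ1=-0.6571392, φ2=1.1071653, Δφ=1.7643045, Δλ=2.5561080 rad; a=sin²(Δφ/2)+cosφ1·cosφ2·sin²(Δλ/2)=0.9207319746; c=2·atan2(√a, √(1-a))=2.570783305; dist=6371·c=16378.460 ≈ 16378.5 km; running total=70481.0 km
Leg 6 bearing: y=sinΔλ·cosφ2=0.24712354, x=cosφ1·sinφ2-sinφ1·cosφ2·cosΔλ=0.48048765; θ=atan2(y, x)=27.2176° ≈ 27.2°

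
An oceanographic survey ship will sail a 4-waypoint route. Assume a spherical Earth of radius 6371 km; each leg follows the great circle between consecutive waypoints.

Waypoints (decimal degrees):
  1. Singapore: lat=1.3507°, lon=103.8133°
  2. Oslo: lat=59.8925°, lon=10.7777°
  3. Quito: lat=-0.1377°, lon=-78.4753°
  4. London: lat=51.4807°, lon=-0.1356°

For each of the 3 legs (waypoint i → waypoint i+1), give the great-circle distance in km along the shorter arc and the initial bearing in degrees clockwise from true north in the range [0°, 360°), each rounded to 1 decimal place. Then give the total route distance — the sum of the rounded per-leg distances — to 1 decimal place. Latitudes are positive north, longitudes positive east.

Leg 1: dist=10046.8 km, bearing=329.9°
Leg 2: dist=9979.1 km, bearing=269.3°
Leg 3: dist=9215.6 km, bearing=37.9°
Total: 29241.5 km

Leg 1: φ1=0.0235742, φ2=1.0453213, Δφ=1.0217472, Δλ=-1.6237775 rad; a=sin²(Δφ/2)+cosφ1·cosφ2·sin²(Δλ/2)=0.5030825259; c=2·atan2(√a, √(1-a))=1.576961418; dist=6371·c=10046.821 ≈ 10046.8 km; running total=10046.8 km
Leg 1 bearing: y=sinΔλ·cosφ2=-0.50092011, x=cosφ1·sinφ2-sinφ1·cosφ2·cosΔλ=0.86547157; θ=atan2(y, x)=-30.0615° <0 so +360° → 329.9385° ≈ 329.9°
Leg 2: φ1=1.0453213, φ2=-0.0024033, Δφ=-1.0477246, Δλ=-1.5577587 rad; a=sin²(Δφ/2)+cosφ1·cosφ2·sin²(Δλ/2)=0.4977696505; c=2·atan2(√a, √(1-a))=1.566335613; dist=6371·c=9979.124 ≈ 9979.1 km; running total=20025.9 km
Leg 2 bearing: y=sinΔλ·cosφ2=-0.99991212, x=cosφ1·sinφ2-sinφ1·cosφ2·cosΔλ=-0.01248386; θ=atan2(y, x)=-90.7153° <0 so +360° → 269.2847° ≈ 269.3°
Leg 3: φ1=-0.0024033, φ2=0.8985077, Δφ=0.9009110, Δλ=1.3672857 rad; a=sin²(Δφ/2)+cosφ1·cosφ2·sin²(Δλ/2)=0.4380058939; c=2·atan2(√a, √(1-a))=1.446488217; dist=6371·c=9215.576 ≈ 9215.6 km; running total=29241.5 km
Leg 3 bearing: y=sinΔλ·cosφ2=0.60992600, x=cosφ1·sinφ2-sinφ1·cosφ2·cosΔλ=0.78269866; θ=atan2(y, x)=37.9279° ≈ 37.9°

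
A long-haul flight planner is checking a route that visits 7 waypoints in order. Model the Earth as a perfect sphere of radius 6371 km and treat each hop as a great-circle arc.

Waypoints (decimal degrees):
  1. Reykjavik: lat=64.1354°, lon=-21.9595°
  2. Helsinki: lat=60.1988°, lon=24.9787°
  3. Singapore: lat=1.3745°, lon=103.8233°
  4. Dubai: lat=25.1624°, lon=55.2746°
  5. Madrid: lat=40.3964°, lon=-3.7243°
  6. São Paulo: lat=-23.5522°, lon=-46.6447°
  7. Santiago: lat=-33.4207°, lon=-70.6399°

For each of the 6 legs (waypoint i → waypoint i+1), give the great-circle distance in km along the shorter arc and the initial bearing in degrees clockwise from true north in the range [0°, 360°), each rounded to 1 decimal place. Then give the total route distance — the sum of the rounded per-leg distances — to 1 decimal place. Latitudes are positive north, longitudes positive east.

Leg 1: φ1=1.1193739, φ2=1.0506673, Δφ=-0.0687066, Δλ=0.8192261 rad; a=sin²(Δφ/2)+cosφ1·cosφ2·sin²(Δλ/2)=0.0355673071; c=2·atan2(√a, √(1-a))=0.379458411; dist=6371·c=2417.530 ≈ 2417.5 km; running total=2417.5 km
Leg 1 bearing: y=sinΔλ·cosφ2=0.36311123, x=cosφ1·sinφ2-sinφ1·cosφ2·cosΔλ=0.07320743; θ=atan2(y, x)=78.6013° ≈ 78.6°
Leg 2: φ1=1.0506673, φ2=0.0239896, Δφ=-1.0266777, Δλ=1.3760979 rad; a=sin²(Δφ/2)+cosφ1·cosφ2·sin²(Δλ/2)=0.4415295967; c=2·atan2(√a, √(1-a))=1.453587336; dist=6371·c=9260.805 ≈ 9260.8 km; running total=11678.3 km
Leg 2 bearing: y=sinΔλ·cosφ2=0.98082375, x=cosφ1·sinφ2-sinφ1·cosφ2·cosΔλ=-0.15591540; θ=atan2(y, x)=99.0324° ≈ 99.0°
Leg 3: φ1=0.0239896, φ2=0.4391667, Δφ=0.4151772, Δλ=-0.8473347 rad; a=sin²(Δφ/2)+cosφ1·cosφ2·sin²(Δλ/2)=0.1954041061; c=2·atan2(√a, √(1-a))=0.915755289; dist=6371·c=5834.277 ≈ 5834.3 km; running total=17512.6 km
Leg 3 bearing: y=sinΔλ·cosφ2=-0.67839404, x=cosφ1·sinφ2-sinφ1·cosφ2·cosΔλ=0.41069075; θ=atan2(y, x)=-58.8098° <0 so +360° → 301.1902° ≈ 301.2°
Leg 4: φ1=0.4391667, φ2=0.7050502, Δφ=0.2658835, Δλ=-1.0297251 rad; a=sin²(Δφ/2)+cosφ1·cosφ2·sin²(Δλ/2)=0.1847085006; c=2·atan2(√a, √(1-a))=0.888492175; dist=6371·c=5660.584 ≈ 5660.6 km; running total=23173.2 km
Leg 4 bearing: y=sinΔλ·cosφ2=-0.65279311, x=cosφ1·sinφ2-sinφ1·cosφ2·cosΔλ=0.41979309; θ=atan2(y, x)=-57.2561° <0 so +360° → 302.7439° ≈ 302.7°
Leg 5: φ1=0.7050502, φ2=-0.4110634, Δφ=-1.1161136, Δλ=-0.7491023 rad; a=sin²(Δφ/2)+cosφ1·cosφ2·sin²(Δλ/2)=0.3738567977; c=2·atan2(√a, √(1-a))=1.315753961; dist=6371·c=8382.668 ≈ 8382.7 km; running total=31555.9 km
Leg 5 bearing: y=sinΔλ·cosφ2=-0.62425343, x=cosφ1·sinφ2-sinφ1·cosφ2·cosΔλ=-0.73936407; θ=atan2(y, x)=-139.8252° <0 so +360° → 220.1748° ≈ 220.2°
Leg 6: φ1=-0.4110634, φ2=-0.5833013, Δφ=-0.1722378, Δλ=-0.4187952 rad; a=sin²(Δφ/2)+cosφ1·cosφ2·sin²(Δλ/2)=0.0404591512; c=2·atan2(√a, √(1-a))=0.405052531; dist=6371·c=2580.590 ≈ 2580.6 km; running total=34136.5 km
Leg 6 bearing: y=sinΔλ·cosφ2=-0.33941842, x=cosφ1·sinφ2-sinφ1·cosφ2·cosΔλ=-0.20020981; θ=atan2(y, x)=-120.5347° <0 so +360° → 239.4653° ≈ 239.5°

Leg 1: dist=2417.5 km, bearing=78.6°
Leg 2: dist=9260.8 km, bearing=99.0°
Leg 3: dist=5834.3 km, bearing=301.2°
Leg 4: dist=5660.6 km, bearing=302.7°
Leg 5: dist=8382.7 km, bearing=220.2°
Leg 6: dist=2580.6 km, bearing=239.5°
Total: 34136.5 km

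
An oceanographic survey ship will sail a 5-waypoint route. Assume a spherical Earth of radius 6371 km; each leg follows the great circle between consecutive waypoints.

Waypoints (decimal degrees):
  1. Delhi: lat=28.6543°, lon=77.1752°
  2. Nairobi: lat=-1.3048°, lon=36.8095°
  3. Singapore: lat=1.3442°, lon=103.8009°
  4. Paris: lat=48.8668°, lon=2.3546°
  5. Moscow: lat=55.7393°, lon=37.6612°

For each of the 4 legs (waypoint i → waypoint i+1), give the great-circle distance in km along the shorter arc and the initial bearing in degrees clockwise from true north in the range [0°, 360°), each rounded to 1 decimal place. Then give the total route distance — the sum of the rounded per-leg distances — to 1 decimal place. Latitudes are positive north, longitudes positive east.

Leg 1: φ1=0.5001119, φ2=-0.0227731, Δφ=-0.5228849, Δλ=-0.7045144 rad; a=sin²(Δφ/2)+cosφ1·cosφ2·sin²(Δλ/2)=0.1712401997; c=2·atan2(√a, √(1-a))=0.853274425; dist=6371·c=5436.211 ≈ 5436.2 km; running total=5436.2 km
Leg 1 bearing: y=sinΔλ·cosφ2=-0.64749596, x=cosφ1·sinφ2-sinφ1·cosφ2·cosΔλ=-0.38524922; θ=atan2(y, x)=-120.7519° <0 so +360° → 239.2481° ≈ 239.2°
Leg 2: φ1=-0.0227731, φ2=0.0234607, Δφ=0.0462338, Δλ=1.1692205 rad; a=sin²(Δφ/2)+cosφ1·cosφ2·sin²(Δλ/2)=0.3049368863; c=2·atan2(√a, √(1-a))=1.170027648; dist=6371·c=7454.246 ≈ 7454.2 km; running total=12890.4 km
Leg 2 bearing: y=sinΔλ·cosφ2=0.92019290, x=cosφ1·sinφ2-sinφ1·cosφ2·cosΔλ=0.03235055; θ=atan2(y, x)=87.9865° ≈ 88.0°
Leg 3: φ1=0.0234607, φ2=0.8528866, Δφ=0.8294258, Δλ=-1.7705719 rad; a=sin²(Δφ/2)+cosφ1·cosφ2·sin²(Δλ/2)=0.5564189340; c=2·atan2(√a, √(1-a))=1.683875026; dist=6371·c=10727.968 ≈ 10728.0 km; running total=23618.4 km
Leg 3 bearing: y=sinΔλ·cosφ2=-0.64472865, x=cosφ1·sinφ2-sinφ1·cosφ2·cosΔλ=0.75603742; θ=atan2(y, x)=-40.4567° <0 so +360° → 319.5433° ≈ 319.5°
Leg 4: φ1=0.8528866, φ2=0.9728343, Δφ=0.1199478, Δλ=0.6162164 rad; a=sin²(Δφ/2)+cosφ1·cosφ2·sin²(Δλ/2)=0.0376489605; c=2·atan2(√a, √(1-a))=0.390544057; dist=6371·c=2488.156 ≈ 2488.2 km; running total=26106.6 km
Leg 4 bearing: y=sinΔλ·cosφ2=0.32536324, x=cosφ1·sinφ2-sinφ1·cosφ2·cosΔλ=0.19764825; θ=atan2(y, x)=58.7226° ≈ 58.7°

Leg 1: dist=5436.2 km, bearing=239.2°
Leg 2: dist=7454.2 km, bearing=88.0°
Leg 3: dist=10728.0 km, bearing=319.5°
Leg 4: dist=2488.2 km, bearing=58.7°
Total: 26106.6 km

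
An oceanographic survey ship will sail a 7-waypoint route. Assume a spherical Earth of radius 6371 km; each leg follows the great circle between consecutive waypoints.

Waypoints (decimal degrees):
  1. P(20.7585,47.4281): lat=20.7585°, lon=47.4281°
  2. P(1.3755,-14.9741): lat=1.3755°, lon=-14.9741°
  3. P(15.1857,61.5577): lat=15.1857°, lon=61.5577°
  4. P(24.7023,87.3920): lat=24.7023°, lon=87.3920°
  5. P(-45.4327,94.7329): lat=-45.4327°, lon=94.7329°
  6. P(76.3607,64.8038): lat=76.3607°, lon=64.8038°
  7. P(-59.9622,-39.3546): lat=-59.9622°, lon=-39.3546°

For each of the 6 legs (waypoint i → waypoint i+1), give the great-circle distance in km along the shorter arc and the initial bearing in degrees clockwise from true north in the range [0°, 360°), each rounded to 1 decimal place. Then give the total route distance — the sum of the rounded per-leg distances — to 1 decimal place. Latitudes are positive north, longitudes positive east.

Leg 1: φ1=0.3623042, φ2=0.0240070, Δφ=-0.3382972, Δλ=-1.0891239 rad; a=sin²(Δφ/2)+cosφ1·cosφ2·sin²(Δλ/2)=0.2792142927; c=2·atan2(√a, √(1-a))=1.113446992; dist=6371·c=7093.771 ≈ 7093.8 km; running total=7093.8 km
Leg 1 bearing: y=sinΔλ·cosφ2=-0.88596600, x=cosφ1·sinφ2-sinφ1·cosφ2·cosΔλ=-0.14170015; θ=atan2(y, x)=-99.0868° <0 so +360° → 260.9132° ≈ 260.9°
Leg 2: φ1=0.0240070, φ2=0.2650405, Δφ=0.2410335, Δλ=1.3357319 rad; a=sin²(Δφ/2)+cosφ1·cosφ2·sin²(Δλ/2)=0.3845018765; c=2·atan2(√a, √(1-a))=1.337694828; dist=6371·c=8522.454 ≈ 8522.5 km; running total=15616.3 km
Leg 2 bearing: y=sinΔλ·cosφ2=0.93854151, x=cosφ1·sinφ2-sinφ1·cosφ2·cosΔλ=0.25647723; θ=atan2(y, x)=74.7158° ≈ 74.7°
Leg 3: φ1=0.2650405, φ2=0.4311365, Δφ=0.1660960, Δλ=0.4508936 rad; a=sin²(Δφ/2)+cosφ1·cosφ2·sin²(Δλ/2)=0.0506941071; c=2·atan2(√a, √(1-a))=0.454201196; dist=6371·c=2893.716 ≈ 2893.7 km; running total=18510.0 km
Leg 3 bearing: y=sinΔλ·cosφ2=0.39589329, x=cosφ1·sinφ2-sinφ1·cosφ2·cosΔλ=0.18911731; θ=atan2(y, x)=64.4663° ≈ 64.5°
Leg 4: φ1=0.4311365, φ2=-0.7929502, Δφ=-1.2240867, Δλ=0.1281229 rad; a=sin²(Δφ/2)+cosφ1·cosφ2·sin²(Δλ/2)=0.3327102160; c=2·atan2(√a, √(1-a))=1.229637276; dist=6371·c=7834.019 ≈ 7834.0 km; running total=26344.0 km
Leg 4 bearing: y=sinΔλ·cosφ2=0.08966400, x=cosφ1·sinφ2-sinφ1·cosφ2·cosΔλ=-0.93809215; θ=atan2(y, x)=174.5402° ≈ 174.5°
Leg 5: φ1=-0.7929502, φ2=1.3327456, Δφ=2.1256958, Δλ=-0.5223613 rad; a=sin²(Δφ/2)+cosφ1·cosφ2·sin²(Δλ/2)=0.7744627308; c=2·atan2(√a, √(1-a))=2.151874490; dist=6371·c=13709.592 ≈ 13709.6 km; running total=40053.6 km
Leg 5 bearing: y=sinΔλ·cosφ2=-0.11765157, x=cosφ1·sinφ2-sinφ1·cosφ2·cosΔλ=0.82754997; θ=atan2(y, x)=-8.0914° <0 so +360° → 351.9086° ≈ 351.9°
Leg 6: φ1=1.3327456, φ2=-1.0465378, Δφ=-2.3792835, Δλ=-1.8179070 rad; a=sin²(Δφ/2)+cosφ1·cosφ2·sin²(Δλ/2)=0.9350775287; c=2·atan2(√a, √(1-a))=2.626313220; dist=6371·c=16732.242 ≈ 16732.2 km; running total=56785.8 km
Leg 6 bearing: y=sinΔλ·cosφ2=-0.48536549, x=cosφ1·sinφ2-sinφ1·cosφ2·cosΔλ=-0.08514999; θ=atan2(y, x)=-99.9504° <0 so +360° → 260.0496° ≈ 260.0°

Leg 1: dist=7093.8 km, bearing=260.9°
Leg 2: dist=8522.5 km, bearing=74.7°
Leg 3: dist=2893.7 km, bearing=64.5°
Leg 4: dist=7834.0 km, bearing=174.5°
Leg 5: dist=13709.6 km, bearing=351.9°
Leg 6: dist=16732.2 km, bearing=260.0°
Total: 56785.8 km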